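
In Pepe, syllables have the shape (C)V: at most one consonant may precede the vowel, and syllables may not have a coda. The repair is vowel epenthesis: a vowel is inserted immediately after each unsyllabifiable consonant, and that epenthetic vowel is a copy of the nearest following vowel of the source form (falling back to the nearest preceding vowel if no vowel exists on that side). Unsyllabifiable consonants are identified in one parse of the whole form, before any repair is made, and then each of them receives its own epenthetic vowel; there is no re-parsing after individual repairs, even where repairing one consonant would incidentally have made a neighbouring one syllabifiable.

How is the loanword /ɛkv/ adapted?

ɛkɛvɛ

The consonants /k/, /v/ cannot be parsed into a legal (C)V syllable (no codas are permitted; onsets are limited to one consonant).
Epenthesis after each stranded consonant: /k/ → /kɛ/, /v/ → /vɛ/.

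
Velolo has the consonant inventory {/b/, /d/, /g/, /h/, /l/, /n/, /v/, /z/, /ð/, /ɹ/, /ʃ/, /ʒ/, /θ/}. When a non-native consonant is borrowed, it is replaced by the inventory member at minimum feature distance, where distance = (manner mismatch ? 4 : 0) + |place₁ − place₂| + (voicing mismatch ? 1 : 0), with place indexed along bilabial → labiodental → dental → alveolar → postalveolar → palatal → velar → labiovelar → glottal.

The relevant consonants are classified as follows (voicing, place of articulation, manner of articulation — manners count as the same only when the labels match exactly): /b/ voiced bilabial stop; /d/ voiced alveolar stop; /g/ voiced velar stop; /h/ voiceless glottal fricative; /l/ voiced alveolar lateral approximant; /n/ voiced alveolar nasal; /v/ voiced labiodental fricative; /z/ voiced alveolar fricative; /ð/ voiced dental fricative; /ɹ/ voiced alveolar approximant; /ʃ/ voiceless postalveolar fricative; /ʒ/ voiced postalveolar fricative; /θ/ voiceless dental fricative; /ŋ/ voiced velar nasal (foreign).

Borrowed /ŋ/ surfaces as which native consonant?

n

/n/ is closest: same manner (nasal), place distance 3 (velar→alveolar), same voicing; total 3. Next closest is /g/ at distance 4.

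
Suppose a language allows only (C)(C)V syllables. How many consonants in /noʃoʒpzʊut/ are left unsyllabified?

Under (C)(C)V, the unsyllabifiable consonants are /ʒ/, /t/ (no codas are permitted; onsets may contain at most 2 consonants).

2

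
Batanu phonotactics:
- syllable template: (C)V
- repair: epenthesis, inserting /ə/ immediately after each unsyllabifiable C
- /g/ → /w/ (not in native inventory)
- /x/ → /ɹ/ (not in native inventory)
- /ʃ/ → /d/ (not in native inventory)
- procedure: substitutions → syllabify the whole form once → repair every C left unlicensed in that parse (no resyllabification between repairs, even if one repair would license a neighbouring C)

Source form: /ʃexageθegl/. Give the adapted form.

deɹaweθewələ

Substitution: /ʃ/ → /d/, /x/ → /ɹ/, /g/ → /w/, giving /deɹaweθewl/.
Under (C)V, the unsyllabifiable consonants are /w/, /l/ (no codas are permitted; onsets are limited to one consonant).
Inserting the epenthetic vowel yields /w/ → /wə/, /l/ → /lə/.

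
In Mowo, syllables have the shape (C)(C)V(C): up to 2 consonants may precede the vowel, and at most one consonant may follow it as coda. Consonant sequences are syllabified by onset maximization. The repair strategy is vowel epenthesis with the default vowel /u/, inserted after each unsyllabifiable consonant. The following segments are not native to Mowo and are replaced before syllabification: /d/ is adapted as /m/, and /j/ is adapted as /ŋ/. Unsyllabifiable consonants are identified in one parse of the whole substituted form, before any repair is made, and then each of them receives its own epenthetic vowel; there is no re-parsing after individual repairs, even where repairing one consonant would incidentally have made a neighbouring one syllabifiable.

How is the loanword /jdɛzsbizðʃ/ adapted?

Substitution: /j/ → /ŋ/, /d/ → /m/, giving /ŋmɛzsbizðʃ/.
Syllabifying with onset maximization leaves /ð/, /ʃ/ stranded (at most one coda consonant is licensed; onsets may contain at most 2 consonants).
Each unlicensed consonant becomes the onset of a new syllable: /ð/ → /ðu/, /ʃ/ → /ʃu/.

ŋmɛzsbizðuʃu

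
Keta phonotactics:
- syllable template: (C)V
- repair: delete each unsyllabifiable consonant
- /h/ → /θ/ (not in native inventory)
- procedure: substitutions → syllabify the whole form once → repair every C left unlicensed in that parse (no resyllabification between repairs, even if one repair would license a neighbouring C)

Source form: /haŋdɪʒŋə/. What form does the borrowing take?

Substitution: /h/ → /θ/, giving /θaŋdɪʒŋə/.
Under (C)V, the unsyllabifiable consonants are /ŋ/, /ʒ/ (no codas are permitted; onsets are limited to one consonant).
Deletion applies to /ŋ/, /ʒ/.

θadɪŋə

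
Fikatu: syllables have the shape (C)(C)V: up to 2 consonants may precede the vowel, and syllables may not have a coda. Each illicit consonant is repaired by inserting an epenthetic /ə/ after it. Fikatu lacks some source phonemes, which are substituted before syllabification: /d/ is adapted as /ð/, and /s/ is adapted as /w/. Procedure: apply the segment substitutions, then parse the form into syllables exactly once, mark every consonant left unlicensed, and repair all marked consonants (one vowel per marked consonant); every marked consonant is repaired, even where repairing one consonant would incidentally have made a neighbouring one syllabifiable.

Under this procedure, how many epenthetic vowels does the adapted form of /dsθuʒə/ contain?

1

After substitution the input is /ðwθuʒə/.
The unsyllabifiable consonants are /ð/; each receives one epenthetic vowel.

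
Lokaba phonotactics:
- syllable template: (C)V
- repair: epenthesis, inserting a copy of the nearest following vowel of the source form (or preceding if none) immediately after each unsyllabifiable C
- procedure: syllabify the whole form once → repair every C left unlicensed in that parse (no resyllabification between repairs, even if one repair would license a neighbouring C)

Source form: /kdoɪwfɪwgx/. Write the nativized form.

kodoɪwɪfɪwɪgɪxɪ

The consonants /k/, /w/, /w/, /g/, /x/ cannot be parsed into a legal (C)V syllable (no codas are permitted; onsets are limited to one consonant).
Each unlicensed consonant becomes the onset of a new syllable: /k/ → /ko/, /w/ → /wɪ/, /w/ → /wɪ/, /g/ → /gɪ/, /x/ → /xɪ/.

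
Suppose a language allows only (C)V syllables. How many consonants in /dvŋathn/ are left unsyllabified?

5

The consonants /d/, /v/, /t/, /h/, /n/ cannot be parsed into a legal (C)V syllable (no codas are permitted; onsets are limited to one consonant).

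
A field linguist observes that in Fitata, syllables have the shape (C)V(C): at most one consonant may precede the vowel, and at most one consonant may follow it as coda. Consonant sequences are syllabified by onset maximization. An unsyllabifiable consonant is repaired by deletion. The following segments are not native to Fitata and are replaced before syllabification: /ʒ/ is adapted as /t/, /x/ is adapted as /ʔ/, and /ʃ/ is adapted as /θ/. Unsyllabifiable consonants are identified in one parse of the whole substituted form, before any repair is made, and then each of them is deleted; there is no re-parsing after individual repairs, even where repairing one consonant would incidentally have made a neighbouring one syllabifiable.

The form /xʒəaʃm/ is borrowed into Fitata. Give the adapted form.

Substitution: /x/ → /ʔ/, /ʒ/ → /t/, /ʃ/ → /θ/, giving /ʔtəaθm/.
Syllabifying with onset maximization leaves /ʔ/, /m/ stranded (at most one coda consonant is licensed; onsets are limited to one consonant).
Each unlicensed consonant is deleted: /ʔ/, /m/.

təaθ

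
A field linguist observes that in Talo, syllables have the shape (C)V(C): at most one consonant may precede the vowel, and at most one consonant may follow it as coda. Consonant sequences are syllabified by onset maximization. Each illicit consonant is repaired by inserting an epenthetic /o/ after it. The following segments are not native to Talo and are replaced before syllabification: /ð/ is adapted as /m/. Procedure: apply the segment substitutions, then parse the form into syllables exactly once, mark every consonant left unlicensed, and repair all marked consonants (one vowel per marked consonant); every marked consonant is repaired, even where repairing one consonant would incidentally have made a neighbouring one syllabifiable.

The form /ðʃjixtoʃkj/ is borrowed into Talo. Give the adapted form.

moʃojixtoʃkojo

Substitution: /ð/ → /m/, giving /mʃjixtoʃkj/.
Syllabifying with onset maximization leaves /m/, /ʃ/, /k/, /j/ stranded (at most one coda consonant is licensed; onsets are limited to one consonant).
Inserting the epenthetic vowel yields /m/ → /mo/, /ʃ/ → /ʃo/, /k/ → /ko/, /j/ → /jo/.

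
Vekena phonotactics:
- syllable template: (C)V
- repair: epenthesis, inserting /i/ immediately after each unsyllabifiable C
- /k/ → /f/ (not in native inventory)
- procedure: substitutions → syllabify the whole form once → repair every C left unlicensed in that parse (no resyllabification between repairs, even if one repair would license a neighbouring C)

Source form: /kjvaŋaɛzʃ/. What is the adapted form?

fijivaŋaɛziʃi

Substitution: /k/ → /f/, giving /fjvaŋaɛzʃ/.
The consonants /f/, /j/, /z/, /ʃ/ cannot be parsed into a legal (C)V syllable (no codas are permitted; onsets are limited to one consonant).
Each unlicensed consonant becomes the onset of a new syllable: /f/ → /fi/, /j/ → /ji/, /z/ → /zi/, /ʃ/ → /ʃi/.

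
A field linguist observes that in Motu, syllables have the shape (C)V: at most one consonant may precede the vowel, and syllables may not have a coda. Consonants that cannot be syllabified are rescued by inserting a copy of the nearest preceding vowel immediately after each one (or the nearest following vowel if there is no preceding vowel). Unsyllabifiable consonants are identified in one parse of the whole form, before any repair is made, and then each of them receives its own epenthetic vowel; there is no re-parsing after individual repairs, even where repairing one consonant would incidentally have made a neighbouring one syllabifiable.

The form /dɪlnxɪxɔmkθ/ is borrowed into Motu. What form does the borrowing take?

dɪlɪnɪxɪxɔmɔkɔθɔ

The consonants /l/, /n/, /m/, /k/, /θ/ cannot be parsed into a legal (C)V syllable (no codas are permitted; onsets are limited to one consonant).
Inserting the epenthetic vowel yields /l/ → /lɪ/, /n/ → /nɪ/, /m/ → /mɔ/, /k/ → /kɔ/, /θ/ → /θɔ/.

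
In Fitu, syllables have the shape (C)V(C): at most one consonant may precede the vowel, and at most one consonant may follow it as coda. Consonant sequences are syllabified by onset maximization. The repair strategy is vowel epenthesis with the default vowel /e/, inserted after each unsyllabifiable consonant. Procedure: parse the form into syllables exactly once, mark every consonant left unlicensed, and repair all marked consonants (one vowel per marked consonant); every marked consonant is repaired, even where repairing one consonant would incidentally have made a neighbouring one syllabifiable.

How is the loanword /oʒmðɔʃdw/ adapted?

oʒmeðɔʃdewe

Under (C)V(C), the unsyllabifiable consonants are /m/, /d/, /w/ (at most one coda consonant is licensed; onsets are limited to one consonant).
Epenthesis after each stranded consonant: /m/ → /me/, /d/ → /de/, /w/ → /we/.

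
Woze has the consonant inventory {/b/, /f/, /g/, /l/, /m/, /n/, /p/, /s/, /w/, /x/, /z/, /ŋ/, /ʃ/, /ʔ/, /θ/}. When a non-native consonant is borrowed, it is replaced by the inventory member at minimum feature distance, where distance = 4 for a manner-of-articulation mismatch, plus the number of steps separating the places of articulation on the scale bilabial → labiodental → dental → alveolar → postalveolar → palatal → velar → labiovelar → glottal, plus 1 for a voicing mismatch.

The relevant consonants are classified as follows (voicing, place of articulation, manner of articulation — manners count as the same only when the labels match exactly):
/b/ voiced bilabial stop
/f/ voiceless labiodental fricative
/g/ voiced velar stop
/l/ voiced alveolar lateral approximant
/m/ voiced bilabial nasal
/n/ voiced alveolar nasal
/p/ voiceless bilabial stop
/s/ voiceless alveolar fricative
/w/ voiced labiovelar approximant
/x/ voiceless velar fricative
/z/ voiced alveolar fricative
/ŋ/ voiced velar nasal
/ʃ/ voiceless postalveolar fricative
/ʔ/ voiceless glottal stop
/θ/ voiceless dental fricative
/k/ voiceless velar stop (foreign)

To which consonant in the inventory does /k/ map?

g

/g/ is closest: same manner (stop), place distance 0 (velar→velar), voicing differs (+1); total 1. Next closest is /ʔ/ at distance 2.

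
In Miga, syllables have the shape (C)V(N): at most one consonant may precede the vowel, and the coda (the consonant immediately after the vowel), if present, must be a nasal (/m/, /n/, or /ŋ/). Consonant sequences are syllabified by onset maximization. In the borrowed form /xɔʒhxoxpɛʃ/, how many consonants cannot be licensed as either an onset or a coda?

4

The consonants /ʒ/, /h/, /x/, /ʃ/ cannot be parsed into a legal (C)V(N) syllable (only a nasal (/m/, /n/, or /ŋ/) is licensed in coda position; onsets are limited to one consonant).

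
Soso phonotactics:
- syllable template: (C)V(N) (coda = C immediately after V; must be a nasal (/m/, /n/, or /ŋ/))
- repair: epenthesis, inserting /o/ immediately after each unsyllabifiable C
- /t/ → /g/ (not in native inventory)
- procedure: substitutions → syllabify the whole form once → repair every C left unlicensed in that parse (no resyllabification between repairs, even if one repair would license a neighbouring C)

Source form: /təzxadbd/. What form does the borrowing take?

Substitution: /t/ → /g/, giving /gəzxadbd/.
Syllabifying with onset maximization leaves /z/, /d/, /b/, /d/ stranded (only a nasal (/m/, /n/, or /ŋ/) is licensed in coda position; onsets are limited to one consonant).
Inserting the epenthetic vowel yields /z/ → /zo/, /d/ → /do/, /b/ → /bo/, /d/ → /do/.

gəzoxadobodo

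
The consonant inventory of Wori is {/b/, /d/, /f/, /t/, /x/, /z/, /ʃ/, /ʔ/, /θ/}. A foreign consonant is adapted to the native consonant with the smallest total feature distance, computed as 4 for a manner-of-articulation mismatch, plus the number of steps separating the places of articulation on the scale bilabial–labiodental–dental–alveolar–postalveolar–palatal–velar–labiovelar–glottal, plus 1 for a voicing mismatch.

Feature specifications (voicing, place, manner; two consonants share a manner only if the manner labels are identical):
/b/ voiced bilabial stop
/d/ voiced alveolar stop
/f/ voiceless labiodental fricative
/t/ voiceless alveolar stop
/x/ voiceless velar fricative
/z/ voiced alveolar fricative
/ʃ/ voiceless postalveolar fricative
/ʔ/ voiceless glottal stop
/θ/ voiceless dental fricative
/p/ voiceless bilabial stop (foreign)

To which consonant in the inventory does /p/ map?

b

/b/ is closest: same manner (stop), place distance 0 (bilabial→bilabial), voicing differs (+1); total 1. Next closest is /t/ at distance 3.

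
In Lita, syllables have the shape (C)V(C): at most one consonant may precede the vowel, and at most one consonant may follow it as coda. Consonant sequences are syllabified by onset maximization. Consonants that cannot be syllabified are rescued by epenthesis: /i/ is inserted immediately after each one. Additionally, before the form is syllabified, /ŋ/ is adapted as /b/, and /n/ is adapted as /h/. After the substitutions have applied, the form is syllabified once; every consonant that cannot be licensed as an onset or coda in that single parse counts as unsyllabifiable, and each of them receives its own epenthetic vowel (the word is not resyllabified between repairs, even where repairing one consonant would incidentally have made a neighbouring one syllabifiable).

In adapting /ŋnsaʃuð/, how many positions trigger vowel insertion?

2

After substitution the input is /bhsaʃuð/.
The unsyllabifiable consonants are /b/, /h/; each receives one epenthetic vowel.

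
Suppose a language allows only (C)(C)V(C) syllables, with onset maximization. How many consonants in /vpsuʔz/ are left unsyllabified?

2

Syllabifying with onset maximization leaves /v/, /z/ stranded (at most one coda consonant is licensed; onsets may contain at most 2 consonants).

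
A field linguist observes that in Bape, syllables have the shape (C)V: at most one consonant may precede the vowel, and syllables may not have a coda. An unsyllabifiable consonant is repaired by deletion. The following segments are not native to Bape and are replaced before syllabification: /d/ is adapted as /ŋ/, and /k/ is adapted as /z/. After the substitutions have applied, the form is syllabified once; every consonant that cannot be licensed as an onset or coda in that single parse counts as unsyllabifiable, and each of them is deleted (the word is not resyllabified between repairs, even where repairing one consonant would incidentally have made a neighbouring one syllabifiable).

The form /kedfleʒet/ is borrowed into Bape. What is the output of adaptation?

Substitution: /k/ → /z/, /d/ → /ŋ/, giving /zeŋfleʒet/.
Syllabifying with onset maximization leaves /ŋ/, /f/, /t/ stranded (no codas are permitted; onsets are limited to one consonant).
Each unlicensed consonant is deleted: /ŋ/, /f/, /t/.

zeleʒe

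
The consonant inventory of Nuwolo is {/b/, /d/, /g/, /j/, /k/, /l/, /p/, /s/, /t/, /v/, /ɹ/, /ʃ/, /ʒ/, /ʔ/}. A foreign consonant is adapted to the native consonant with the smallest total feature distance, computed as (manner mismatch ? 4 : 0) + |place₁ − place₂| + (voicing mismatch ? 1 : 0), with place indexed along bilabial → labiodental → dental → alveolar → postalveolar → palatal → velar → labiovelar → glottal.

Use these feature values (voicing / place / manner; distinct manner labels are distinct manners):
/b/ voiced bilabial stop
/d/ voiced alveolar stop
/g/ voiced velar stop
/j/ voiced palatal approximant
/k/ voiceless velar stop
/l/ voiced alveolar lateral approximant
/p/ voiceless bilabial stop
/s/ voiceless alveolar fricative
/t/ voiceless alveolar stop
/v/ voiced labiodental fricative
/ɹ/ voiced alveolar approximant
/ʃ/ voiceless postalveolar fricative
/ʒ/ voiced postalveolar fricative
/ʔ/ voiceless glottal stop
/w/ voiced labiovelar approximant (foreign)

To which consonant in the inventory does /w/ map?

j

/j/ is closest: same manner (approximant), place distance 2 (labiovelar→palatal), same voicing; total 2. Next closest is /ɹ/ at distance 4.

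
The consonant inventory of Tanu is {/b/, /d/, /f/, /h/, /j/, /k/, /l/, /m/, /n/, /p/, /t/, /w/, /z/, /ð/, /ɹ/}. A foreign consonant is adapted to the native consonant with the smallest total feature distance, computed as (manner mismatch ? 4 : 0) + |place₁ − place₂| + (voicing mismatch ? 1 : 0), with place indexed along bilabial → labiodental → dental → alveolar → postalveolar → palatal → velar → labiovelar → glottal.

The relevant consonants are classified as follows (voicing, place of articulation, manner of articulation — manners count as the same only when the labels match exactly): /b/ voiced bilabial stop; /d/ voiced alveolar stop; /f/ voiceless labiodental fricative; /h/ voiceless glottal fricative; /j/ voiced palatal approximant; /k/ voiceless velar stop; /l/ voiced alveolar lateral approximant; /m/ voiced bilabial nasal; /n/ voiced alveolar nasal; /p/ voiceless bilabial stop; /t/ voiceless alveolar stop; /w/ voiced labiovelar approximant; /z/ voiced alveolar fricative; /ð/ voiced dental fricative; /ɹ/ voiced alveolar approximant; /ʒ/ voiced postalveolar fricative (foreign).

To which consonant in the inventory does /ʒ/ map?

z

/z/ is closest: same manner (fricative), place distance 1 (postalveolar→alveolar), same voicing; total 1. Next closest is /ð/ at distance 2.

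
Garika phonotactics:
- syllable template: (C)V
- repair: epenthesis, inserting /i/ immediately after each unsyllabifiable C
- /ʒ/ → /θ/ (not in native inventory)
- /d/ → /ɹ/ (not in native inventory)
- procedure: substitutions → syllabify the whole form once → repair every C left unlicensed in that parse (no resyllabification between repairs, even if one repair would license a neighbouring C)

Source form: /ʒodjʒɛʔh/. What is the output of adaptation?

θoɹijiθɛʔihi

Substitution: /ʒ/ → /θ/, /d/ → /ɹ/, giving /θoɹjθɛʔh/.
Syllabifying with onset maximization leaves /ɹ/, /j/, /ʔ/, /h/ stranded (no codas are permitted; onsets are limited to one consonant).
Inserting the epenthetic vowel yields /ɹ/ → /ɹi/, /j/ → /ji/, /ʔ/ → /ʔi/, /h/ → /hi/.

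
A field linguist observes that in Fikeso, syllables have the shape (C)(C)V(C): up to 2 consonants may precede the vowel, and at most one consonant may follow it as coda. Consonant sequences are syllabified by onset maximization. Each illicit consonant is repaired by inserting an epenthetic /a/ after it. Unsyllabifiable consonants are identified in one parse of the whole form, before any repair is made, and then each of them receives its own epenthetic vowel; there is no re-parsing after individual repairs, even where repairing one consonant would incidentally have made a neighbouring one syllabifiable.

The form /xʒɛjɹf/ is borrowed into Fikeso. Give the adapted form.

xʒɛjɹafa

Syllabifying with onset maximization leaves /ɹ/, /f/ stranded (at most one coda consonant is licensed; onsets may contain at most 2 consonants).
Each unlicensed consonant becomes the onset of a new syllable: /ɹ/ → /ɹa/, /f/ → /fa/.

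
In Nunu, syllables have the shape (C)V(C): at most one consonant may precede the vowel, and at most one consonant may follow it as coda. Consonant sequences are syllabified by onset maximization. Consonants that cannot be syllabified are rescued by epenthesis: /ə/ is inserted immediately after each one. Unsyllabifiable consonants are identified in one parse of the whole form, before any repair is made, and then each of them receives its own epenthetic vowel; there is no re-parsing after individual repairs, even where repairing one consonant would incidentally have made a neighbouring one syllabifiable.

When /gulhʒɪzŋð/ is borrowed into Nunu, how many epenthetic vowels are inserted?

3

The unsyllabifiable consonants are /h/, /ŋ/, /ð/; each receives one epenthetic vowel.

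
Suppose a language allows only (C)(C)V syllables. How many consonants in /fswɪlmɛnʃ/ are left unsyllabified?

3

Syllabifying with onset maximization leaves /f/, /n/, /ʃ/ stranded (no codas are permitted; onsets may contain at most 2 consonants).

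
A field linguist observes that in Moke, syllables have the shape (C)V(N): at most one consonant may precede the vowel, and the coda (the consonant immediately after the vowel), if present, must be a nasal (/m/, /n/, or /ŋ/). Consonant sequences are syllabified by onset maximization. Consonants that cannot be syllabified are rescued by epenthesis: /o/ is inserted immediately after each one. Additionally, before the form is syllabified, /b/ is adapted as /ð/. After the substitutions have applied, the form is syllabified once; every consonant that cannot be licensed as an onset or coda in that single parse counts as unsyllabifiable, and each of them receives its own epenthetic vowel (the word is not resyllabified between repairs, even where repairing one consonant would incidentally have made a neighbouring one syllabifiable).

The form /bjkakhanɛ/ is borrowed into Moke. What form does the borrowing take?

Substitution: /b/ → /ð/, giving /ðjkakhanɛ/.
Under (C)V(N), the unsyllabifiable consonants are /ð/, /j/, /k/ (only a nasal (/m/, /n/, or /ŋ/) is licensed in coda position; onsets are limited to one consonant).
Each unlicensed consonant becomes the onset of a new syllable: /ð/ → /ðo/, /j/ → /jo/, /k/ → /ko/.

ðojokakohanɛ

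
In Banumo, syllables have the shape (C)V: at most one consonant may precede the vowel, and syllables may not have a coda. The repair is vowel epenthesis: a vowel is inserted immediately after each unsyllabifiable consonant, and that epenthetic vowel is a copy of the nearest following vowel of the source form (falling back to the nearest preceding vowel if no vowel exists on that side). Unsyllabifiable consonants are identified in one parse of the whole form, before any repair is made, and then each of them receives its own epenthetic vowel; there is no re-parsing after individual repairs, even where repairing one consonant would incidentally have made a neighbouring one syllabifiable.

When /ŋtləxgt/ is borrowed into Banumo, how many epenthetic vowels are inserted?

The unsyllabifiable consonants are /ŋ/, /t/, /x/, /g/, /t/; each receives one epenthetic vowel.

5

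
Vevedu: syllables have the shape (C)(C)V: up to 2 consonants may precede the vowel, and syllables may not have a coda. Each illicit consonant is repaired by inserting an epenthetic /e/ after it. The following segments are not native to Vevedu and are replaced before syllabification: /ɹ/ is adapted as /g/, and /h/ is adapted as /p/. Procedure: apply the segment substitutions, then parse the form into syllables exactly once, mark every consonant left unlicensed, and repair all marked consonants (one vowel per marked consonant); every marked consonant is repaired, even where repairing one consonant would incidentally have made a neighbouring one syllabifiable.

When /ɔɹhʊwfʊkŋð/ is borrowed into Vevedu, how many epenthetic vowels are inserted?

After substitution the input is /ɔgpʊwfʊkŋð/.
The unsyllabifiable consonants are /k/, /ŋ/, /ð/; each receives one epenthetic vowel.

3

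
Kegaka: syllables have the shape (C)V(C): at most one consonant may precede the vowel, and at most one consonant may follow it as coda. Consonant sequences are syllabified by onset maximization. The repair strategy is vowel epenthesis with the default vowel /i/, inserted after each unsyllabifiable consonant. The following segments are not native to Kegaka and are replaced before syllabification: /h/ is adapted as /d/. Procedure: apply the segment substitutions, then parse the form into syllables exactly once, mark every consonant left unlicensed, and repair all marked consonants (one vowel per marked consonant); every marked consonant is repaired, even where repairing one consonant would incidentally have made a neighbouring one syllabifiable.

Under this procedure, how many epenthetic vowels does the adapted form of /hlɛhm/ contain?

After substitution the input is /dlɛdm/.
The unsyllabifiable consonants are /d/, /m/; each receives one epenthetic vowel.

2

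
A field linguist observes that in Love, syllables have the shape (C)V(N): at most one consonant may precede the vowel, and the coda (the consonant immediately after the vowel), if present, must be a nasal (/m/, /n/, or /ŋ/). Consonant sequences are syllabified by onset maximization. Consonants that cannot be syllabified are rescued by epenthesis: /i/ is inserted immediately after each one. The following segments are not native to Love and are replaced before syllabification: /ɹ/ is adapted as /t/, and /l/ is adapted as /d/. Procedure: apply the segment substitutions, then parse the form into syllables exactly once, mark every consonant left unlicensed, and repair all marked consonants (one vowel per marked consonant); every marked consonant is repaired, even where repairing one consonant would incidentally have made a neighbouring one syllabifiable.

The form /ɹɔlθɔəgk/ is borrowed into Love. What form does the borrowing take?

Substitution: /ɹ/ → /t/, /l/ → /d/, giving /tɔdθɔəgk/.
Under (C)V(N), the unsyllabifiable consonants are /d/, /g/, /k/ (only a nasal (/m/, /n/, or /ŋ/) is licensed in coda position; onsets are limited to one consonant).
Inserting the epenthetic vowel yields /d/ → /di/, /g/ → /gi/, /k/ → /ki/.

tɔdiθɔəgiki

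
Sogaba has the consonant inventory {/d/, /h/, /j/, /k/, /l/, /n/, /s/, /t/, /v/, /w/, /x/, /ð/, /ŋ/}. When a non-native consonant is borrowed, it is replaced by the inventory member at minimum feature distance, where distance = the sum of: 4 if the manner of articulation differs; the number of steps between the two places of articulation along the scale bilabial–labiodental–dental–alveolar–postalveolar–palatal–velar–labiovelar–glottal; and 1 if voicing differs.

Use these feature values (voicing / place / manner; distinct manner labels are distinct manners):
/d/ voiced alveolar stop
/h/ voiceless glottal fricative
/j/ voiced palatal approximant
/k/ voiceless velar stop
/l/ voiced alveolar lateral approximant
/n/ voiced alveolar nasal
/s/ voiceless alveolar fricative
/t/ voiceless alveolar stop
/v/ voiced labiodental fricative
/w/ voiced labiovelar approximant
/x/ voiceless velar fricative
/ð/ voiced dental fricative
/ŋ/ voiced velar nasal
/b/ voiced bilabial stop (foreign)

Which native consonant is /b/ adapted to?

d

/d/ is closest: same manner (stop), place distance 3 (bilabial→alveolar), same voicing; total 3. Next closest is /t/ at distance 4.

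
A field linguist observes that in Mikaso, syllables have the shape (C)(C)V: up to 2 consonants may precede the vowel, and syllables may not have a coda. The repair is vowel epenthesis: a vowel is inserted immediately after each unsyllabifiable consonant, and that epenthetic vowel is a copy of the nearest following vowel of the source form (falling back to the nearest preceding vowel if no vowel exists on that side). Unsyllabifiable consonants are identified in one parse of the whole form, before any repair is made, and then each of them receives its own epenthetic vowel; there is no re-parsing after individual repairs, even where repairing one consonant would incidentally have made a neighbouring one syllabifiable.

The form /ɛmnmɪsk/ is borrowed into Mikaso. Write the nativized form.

ɛmɪnmɪsɪkɪ

Syllabifying with onset maximization leaves /m/, /s/, /k/ stranded (no codas are permitted; onsets may contain at most 2 consonants).
Epenthesis after each stranded consonant: /m/ → /mɪ/, /s/ → /sɪ/, /k/ → /kɪ/.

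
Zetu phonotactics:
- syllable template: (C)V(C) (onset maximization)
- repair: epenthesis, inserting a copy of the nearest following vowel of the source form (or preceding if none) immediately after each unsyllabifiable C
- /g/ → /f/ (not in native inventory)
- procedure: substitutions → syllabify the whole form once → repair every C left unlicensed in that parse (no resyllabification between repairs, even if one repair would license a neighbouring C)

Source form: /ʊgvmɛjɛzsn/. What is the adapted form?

ʊfvɛmɛjɛzsɛnɛ

Substitution: /g/ → /f/, giving /ʊfvmɛjɛzsn/.
The consonants /v/, /s/, /n/ cannot be parsed into a legal (C)V(C) syllable (at most one coda consonant is licensed; onsets are limited to one consonant).
Each unlicensed consonant becomes the onset of a new syllable: /v/ → /vɛ/, /s/ → /sɛ/, /n/ → /nɛ/.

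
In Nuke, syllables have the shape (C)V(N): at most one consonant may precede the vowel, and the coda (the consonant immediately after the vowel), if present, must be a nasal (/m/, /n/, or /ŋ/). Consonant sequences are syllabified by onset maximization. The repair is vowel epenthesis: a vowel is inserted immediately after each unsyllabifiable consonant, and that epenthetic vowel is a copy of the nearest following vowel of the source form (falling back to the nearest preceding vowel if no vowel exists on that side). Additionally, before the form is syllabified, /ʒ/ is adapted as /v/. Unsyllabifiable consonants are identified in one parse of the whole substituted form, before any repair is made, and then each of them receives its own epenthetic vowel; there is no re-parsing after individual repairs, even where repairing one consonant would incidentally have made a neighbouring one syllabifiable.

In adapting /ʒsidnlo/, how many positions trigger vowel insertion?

3

After substitution the input is /vsidnlo/.
The unsyllabifiable consonants are /v/, /d/, /n/; each receives one epenthetic vowel.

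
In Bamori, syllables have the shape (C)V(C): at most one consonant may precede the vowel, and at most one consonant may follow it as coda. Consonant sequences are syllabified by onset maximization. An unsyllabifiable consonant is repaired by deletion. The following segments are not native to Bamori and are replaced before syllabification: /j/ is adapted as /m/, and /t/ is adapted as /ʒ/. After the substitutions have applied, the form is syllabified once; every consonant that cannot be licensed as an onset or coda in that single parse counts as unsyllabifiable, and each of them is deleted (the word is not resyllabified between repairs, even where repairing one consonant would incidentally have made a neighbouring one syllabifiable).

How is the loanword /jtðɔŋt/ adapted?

ðɔŋ

Substitution: /j/ → /m/, /t/ → /ʒ/, giving /mʒðɔŋʒ/.
Under (C)V(C), the unsyllabifiable consonants are /m/, /ʒ/, /ʒ/ (at most one coda consonant is licensed; onsets are limited to one consonant).
Deletion applies to /m/, /ʒ/, /ʒ/.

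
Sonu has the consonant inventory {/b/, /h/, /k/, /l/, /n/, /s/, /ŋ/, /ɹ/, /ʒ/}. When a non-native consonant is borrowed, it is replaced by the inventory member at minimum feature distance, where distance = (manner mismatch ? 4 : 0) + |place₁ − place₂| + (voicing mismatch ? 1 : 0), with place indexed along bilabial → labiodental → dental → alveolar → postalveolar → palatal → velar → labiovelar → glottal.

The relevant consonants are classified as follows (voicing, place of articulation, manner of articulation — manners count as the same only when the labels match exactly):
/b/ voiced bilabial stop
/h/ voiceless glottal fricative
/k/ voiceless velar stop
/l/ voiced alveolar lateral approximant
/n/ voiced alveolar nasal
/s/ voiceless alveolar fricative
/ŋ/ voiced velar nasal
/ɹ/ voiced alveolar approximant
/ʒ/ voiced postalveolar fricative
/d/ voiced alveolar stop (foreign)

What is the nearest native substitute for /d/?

b

/b/ is closest: same manner (stop), place distance 3 (alveolar→bilabial), same voicing; total 3. Next closest is /k/ at distance 4.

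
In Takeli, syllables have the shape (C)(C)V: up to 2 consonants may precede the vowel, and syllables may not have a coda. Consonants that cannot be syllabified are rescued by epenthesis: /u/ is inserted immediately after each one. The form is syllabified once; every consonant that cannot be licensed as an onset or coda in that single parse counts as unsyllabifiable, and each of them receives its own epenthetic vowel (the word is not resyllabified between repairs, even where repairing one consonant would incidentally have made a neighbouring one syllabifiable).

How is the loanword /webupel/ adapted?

webupelu

Syllabifying with onset maximization leaves /l/ stranded (no codas are permitted; onsets may contain at most 2 consonants).
Inserting the epenthetic vowel yields /l/ → /lu/.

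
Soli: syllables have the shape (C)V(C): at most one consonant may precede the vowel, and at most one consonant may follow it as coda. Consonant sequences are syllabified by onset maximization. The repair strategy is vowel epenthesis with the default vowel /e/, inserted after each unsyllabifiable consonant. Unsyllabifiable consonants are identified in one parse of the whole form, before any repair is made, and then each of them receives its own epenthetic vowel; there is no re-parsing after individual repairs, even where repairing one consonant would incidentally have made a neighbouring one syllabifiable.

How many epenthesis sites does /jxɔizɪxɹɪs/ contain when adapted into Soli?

1

The unsyllabifiable consonants are /j/; each receives one epenthetic vowel.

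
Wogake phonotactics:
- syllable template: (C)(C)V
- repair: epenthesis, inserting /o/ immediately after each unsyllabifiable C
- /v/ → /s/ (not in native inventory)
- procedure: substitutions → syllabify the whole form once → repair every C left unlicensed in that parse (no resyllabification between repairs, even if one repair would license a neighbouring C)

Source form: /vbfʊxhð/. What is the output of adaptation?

Substitution: /v/ → /s/, giving /sbfʊxhð/.
Syllabifying with onset maximization leaves /s/, /x/, /h/, /ð/ stranded (no codas are permitted; onsets may contain at most 2 consonants).
Each unlicensed consonant becomes the onset of a new syllable: /s/ → /so/, /x/ → /xo/, /h/ → /ho/, /ð/ → /ðo/.

sobfʊxohoðo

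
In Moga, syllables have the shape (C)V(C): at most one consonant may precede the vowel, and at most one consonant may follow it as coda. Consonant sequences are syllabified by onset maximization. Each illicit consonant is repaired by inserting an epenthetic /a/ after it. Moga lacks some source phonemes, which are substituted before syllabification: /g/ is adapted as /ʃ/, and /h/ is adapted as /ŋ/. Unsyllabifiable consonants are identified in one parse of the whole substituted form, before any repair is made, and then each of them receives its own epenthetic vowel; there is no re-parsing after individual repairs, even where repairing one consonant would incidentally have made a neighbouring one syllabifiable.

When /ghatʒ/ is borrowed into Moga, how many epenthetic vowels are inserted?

After substitution the input is /ʃŋatʒ/.
The unsyllabifiable consonants are /ʃ/, /ʒ/; each receives one epenthetic vowel.

2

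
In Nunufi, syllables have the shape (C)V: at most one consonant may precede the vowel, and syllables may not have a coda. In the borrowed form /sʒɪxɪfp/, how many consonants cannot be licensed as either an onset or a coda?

3

Syllabifying with onset maximization leaves /s/, /f/, /p/ stranded (no codas are permitted; onsets are limited to one consonant).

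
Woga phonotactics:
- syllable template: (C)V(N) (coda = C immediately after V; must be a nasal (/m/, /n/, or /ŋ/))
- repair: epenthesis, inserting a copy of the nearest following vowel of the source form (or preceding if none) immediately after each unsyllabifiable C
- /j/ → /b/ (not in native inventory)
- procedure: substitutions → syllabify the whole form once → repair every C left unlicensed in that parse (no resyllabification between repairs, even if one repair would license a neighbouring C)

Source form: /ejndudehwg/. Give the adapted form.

ebunududehewege

Substitution: /j/ → /b/, giving /ebndudehwg/.
The consonants /b/, /n/, /h/, /w/, /g/ cannot be parsed into a legal (C)V(N) syllable (only a nasal (/m/, /n/, or /ŋ/) is licensed in coda position; onsets are limited to one consonant).
Each unlicensed consonant becomes the onset of a new syllable: /b/ → /bu/, /n/ → /nu/, /h/ → /he/, /w/ → /we/, /g/ → /ge/.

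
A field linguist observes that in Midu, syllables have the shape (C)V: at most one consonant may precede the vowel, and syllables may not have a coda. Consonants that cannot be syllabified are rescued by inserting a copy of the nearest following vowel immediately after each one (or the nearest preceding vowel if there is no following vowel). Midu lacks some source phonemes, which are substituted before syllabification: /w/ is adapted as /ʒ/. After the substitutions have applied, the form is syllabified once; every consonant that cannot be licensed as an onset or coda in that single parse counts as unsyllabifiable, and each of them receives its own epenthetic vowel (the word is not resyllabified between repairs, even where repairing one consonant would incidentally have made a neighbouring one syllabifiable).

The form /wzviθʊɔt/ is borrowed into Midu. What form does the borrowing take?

ʒiziviθʊɔtɔ

Substitution: /w/ → /ʒ/, giving /ʒzviθʊɔt/.
Under (C)V, the unsyllabifiable consonants are /ʒ/, /z/, /t/ (no codas are permitted; onsets are limited to one consonant).
Epenthesis after each stranded consonant: /ʒ/ → /ʒi/, /z/ → /zi/, /t/ → /tɔ/.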